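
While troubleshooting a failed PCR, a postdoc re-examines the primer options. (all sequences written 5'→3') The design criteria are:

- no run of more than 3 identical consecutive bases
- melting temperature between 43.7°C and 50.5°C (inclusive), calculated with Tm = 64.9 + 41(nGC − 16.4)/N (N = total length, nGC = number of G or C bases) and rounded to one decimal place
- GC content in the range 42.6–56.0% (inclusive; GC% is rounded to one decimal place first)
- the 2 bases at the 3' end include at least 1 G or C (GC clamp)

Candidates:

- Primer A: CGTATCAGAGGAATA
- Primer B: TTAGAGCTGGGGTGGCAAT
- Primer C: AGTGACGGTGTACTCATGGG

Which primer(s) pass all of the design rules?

Primer A (15 nt, A=6 T=3 G=4 C=2): longest run = 2 ✓; Tm = 64.9 + 41·(6 − 16.4)/15 = 36.5°C, outside 43.7–50.5°C ✗; GC 6/15 = 40.0%, outside 42.6–56.0% ✗; 3' end TA has 0 G/C, need ≥1 ✗ — fails.
Primer B (19 nt, A=4 T=5 G=8 C=2): longest run = 4, exceeds 3 ✗; Tm = 64.9 + 41·(10 − 16.4)/19 = 51.1°C, outside 43.7–50.5°C ✗; GC 10/19 = 52.6% ✓; 3' end AT has 0 G/C, need ≥1 ✗ — fails.
Primer C (20 nt, A=4 T=5 G=8 C=3): longest run = 3 ✓; Tm = 64.9 + 41·(11 − 16.4)/20 = 53.8°C, outside 43.7–50.5°C ✗; GC 11/20 = 55.0% ✓; 3' end GG has 2 G/C ✓ — fails.

None of the candidates satisfy all criteria.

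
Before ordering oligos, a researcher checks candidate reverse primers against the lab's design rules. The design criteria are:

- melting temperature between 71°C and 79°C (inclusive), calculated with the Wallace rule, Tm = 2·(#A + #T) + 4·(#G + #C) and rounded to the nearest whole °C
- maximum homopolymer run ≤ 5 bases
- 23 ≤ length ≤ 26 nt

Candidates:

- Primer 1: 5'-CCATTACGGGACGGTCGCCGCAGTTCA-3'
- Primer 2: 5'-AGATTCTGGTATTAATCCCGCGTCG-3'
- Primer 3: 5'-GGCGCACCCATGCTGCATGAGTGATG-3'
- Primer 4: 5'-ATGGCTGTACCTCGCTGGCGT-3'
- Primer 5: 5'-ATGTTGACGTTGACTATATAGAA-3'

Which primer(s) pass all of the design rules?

Primer 2 only.

Primer 1 (27 nt, A=5 T=5 G=8 C=9): Tm = 2·10 + 4·17 = 88°C, outside 71–79°C ✗; longest run = 3 ✓; length 27, outside 23–26 ✗ — fails.
Primer 2 (25 nt, A=5 T=8 G=6 C=6): Tm = 2·13 + 4·12 = 74°C ✓; longest run = 3 ✓; length 25 ✓ — passes.
Primer 3 (26 nt, A=5 T=5 G=9 C=7): Tm = 2·10 + 4·16 = 84°C, outside 71–79°C ✗; longest run = 3 ✓; length 26 ✓ — fails.
Primer 4 (21 nt, A=2 T=6 G=7 C=6): Tm = 2·8 + 4·13 = 68°C, outside 71–79°C ✗; longest run = 2 ✓; length 21, outside 23–26 ✗ — fails.
Primer 5 (23 nt, A=8 T=8 G=5 C=2): Tm = 2·16 + 4·7 = 60°C, outside 71–79°C ✗; longest run = 2 ✓; length 23 ✓ — fails.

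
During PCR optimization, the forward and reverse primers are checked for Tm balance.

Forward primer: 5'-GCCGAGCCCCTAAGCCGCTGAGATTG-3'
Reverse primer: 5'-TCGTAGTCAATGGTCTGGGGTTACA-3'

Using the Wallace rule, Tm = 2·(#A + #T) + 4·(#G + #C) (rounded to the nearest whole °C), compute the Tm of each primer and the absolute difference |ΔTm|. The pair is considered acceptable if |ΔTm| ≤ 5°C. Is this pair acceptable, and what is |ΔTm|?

|ΔTm| = 12°C; the pair is not acceptable.

Forward: A=5 T=4 G=8 C=9 → Tm = 2·9 + 4·17 = 86°C.
Reverse: A=5 T=8 G=8 C=4 → Tm = 2·13 + 4·12 = 74°C.
|ΔTm| = |86 − 74| = 12°C, > 5°C.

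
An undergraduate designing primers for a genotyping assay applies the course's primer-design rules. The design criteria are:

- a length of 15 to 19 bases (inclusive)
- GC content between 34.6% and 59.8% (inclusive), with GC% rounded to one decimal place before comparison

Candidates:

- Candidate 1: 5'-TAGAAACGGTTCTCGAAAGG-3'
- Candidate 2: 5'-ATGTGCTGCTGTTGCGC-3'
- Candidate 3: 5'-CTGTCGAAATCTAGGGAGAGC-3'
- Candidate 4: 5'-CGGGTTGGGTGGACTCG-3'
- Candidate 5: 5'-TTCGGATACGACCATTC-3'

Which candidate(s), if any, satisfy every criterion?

Candidate 1 (20 nt, A=7 T=4 G=6 C=3): length 20, outside 15–19 ✗; GC 9/20 = 45.0% ✓ — fails.
Candidate 2 (17 nt, A=1 T=6 G=6 C=4): length 17 ✓; GC 10/17 = 58.8% ✓ — passes.
Candidate 3 (21 nt, A=6 T=4 G=7 C=4): length 21, outside 15–19 ✗; GC 11/21 = 52.4% ✓ — fails.
Candidate 4 (17 nt, A=1 T=4 G=9 C=3): length 17 ✓; GC 12/17 = 70.6%, outside 34.6–59.8% ✗ — fails.
Candidate 5 (17 nt, A=4 T=5 G=3 C=5): length 17 ✓; GC 8/17 = 47.1% ✓ — passes.

Candidate 2 and Candidate 5.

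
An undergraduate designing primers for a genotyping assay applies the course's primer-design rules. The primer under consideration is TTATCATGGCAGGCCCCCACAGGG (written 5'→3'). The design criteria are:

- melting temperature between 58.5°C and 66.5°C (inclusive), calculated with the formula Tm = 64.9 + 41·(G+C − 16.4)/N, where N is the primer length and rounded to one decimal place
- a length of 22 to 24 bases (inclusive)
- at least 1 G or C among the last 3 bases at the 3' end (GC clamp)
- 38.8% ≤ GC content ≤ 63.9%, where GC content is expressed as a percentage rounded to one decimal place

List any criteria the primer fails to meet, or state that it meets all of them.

Meets all criteria.

Base counts: A=5, T=4, G=7, C=8 (length 24).
Tm: Tm = 64.9 + 41·(15 − 16.4)/24 = 62.5°C ✓
length: length 24 ✓
GC clamp: 3' end GGG has 3 G/C ✓
GC content: GC 15/24 = 62.5% ✓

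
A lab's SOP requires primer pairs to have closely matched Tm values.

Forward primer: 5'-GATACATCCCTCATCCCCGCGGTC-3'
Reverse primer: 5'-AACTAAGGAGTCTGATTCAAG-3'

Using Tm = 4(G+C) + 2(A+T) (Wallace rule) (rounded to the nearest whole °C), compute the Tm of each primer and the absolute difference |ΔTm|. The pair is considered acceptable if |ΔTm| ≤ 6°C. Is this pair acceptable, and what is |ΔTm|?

|ΔTm| = 20°C; the pair is not acceptable.

Forward: A=4 T=5 G=4 C=11 → Tm = 2·9 + 4·15 = 78°C.
Reverse: A=8 T=5 G=5 C=3 → Tm = 2·13 + 4·8 = 58°C.
|ΔTm| = |78 − 58| = 20°C, > 6°C.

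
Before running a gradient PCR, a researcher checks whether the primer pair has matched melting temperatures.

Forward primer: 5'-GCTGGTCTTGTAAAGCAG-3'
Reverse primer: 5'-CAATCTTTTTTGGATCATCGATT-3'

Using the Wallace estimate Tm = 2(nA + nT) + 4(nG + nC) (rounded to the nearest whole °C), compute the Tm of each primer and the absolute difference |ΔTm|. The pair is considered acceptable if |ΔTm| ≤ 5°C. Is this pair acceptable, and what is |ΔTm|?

|ΔTm| = 6°C; the pair is not acceptable.

Forward: A=4 T=5 G=6 C=3 → Tm = 2·9 + 4·9 = 54°C.
Reverse: A=5 T=11 G=3 C=4 → Tm = 2·16 + 4·7 = 60°C.
|ΔTm| = |54 − 60| = 6°C, > 5°C.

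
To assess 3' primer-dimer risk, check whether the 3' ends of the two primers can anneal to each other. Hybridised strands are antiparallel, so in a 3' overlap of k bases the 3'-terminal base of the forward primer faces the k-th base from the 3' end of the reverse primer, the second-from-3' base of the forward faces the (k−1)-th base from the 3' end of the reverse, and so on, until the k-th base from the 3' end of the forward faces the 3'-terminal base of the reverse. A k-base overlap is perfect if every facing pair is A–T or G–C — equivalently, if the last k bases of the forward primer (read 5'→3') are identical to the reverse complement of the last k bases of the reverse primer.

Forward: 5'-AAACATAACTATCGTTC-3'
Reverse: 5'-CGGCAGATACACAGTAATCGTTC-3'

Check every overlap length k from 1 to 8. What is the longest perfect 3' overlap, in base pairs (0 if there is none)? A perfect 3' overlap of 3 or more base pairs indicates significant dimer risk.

Longest perfect overlap: 0 complementary base pairs; below the dimer-risk threshold (threshold 3).

Last 8 bases (5'→3') — forward …TATCGTTC, reverse …AATCGTTC.
Reverse complement of the reverse primer's last 8 bases: GAACGATT; its first k bases are the reverse complement of the reverse primer's last k bases, so a perfect k-base overlap needs the forward primer's last k bases to equal them.
Comparing (forward last k vs required): k=1: C vs G ✗; k=2: TC vs GA ✗; k=3: TTC vs GAA ✗; k=4: GTTC vs GAAC ✗; k=5: CGTTC vs GAACG ✗; k=6: TCGTTC vs GAACGA ✗; k=7: ATCGTTC vs GAACGAT ✗; k=8: TATCGTTC vs GAACGATT ✗.
No overlap length from 1 to 8 is perfect, so the longest perfect 3' overlap is 0.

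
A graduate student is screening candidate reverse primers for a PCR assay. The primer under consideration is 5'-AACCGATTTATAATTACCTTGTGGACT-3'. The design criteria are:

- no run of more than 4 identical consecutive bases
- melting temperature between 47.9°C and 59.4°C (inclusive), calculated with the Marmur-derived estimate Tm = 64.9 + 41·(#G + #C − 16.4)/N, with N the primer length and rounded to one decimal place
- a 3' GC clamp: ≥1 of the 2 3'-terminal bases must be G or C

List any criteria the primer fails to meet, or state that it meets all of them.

Base counts: A=8, T=10, G=4, C=5 (length 27).
homopolymer run: longest run = 3 ✓
Tm: Tm = 64.9 + 41·(9 − 16.4)/27 = 53.7°C ✓
GC clamp: 3' end CT has 1 G/C ✓

Meets all criteria.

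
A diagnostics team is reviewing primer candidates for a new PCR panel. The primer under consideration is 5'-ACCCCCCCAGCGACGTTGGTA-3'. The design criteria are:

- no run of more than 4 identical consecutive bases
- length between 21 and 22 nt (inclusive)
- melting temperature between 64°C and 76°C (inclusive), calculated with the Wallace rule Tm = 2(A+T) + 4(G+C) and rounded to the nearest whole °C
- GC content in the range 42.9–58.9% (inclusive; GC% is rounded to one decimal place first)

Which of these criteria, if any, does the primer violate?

Fails: homopolymer run, GC content.

Base counts: A=4, T=3, G=5, C=9 (length 21).
homopolymer run: longest run = 7, exceeds 4 ✗
length: length 21 ✓
Tm: Tm = 2·7 + 4·14 = 70°C ✓
GC content: GC 14/21 = 66.7%, outside 42.9–58.9% ✗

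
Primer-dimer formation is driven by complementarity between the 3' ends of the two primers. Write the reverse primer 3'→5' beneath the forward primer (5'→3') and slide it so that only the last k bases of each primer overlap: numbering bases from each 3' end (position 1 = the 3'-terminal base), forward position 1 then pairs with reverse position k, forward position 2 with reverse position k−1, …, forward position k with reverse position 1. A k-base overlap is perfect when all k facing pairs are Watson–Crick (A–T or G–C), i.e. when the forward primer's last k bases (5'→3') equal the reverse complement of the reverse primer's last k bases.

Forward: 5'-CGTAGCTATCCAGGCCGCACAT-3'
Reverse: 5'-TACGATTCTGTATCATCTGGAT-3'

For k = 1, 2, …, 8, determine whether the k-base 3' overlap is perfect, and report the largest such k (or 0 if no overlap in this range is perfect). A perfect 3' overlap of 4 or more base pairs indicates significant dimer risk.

Longest perfect overlap: 2 complementary base pairs; below the dimer-risk threshold (threshold 4).

Last 8 bases (5'→3') — forward …CCGCACAT, reverse …ATCTGGAT.
Reverse complement of the reverse primer's last 8 bases: ATCCAGAT; its first k bases are the reverse complement of the reverse primer's last k bases, so a perfect k-base overlap needs the forward primer's last k bases to equal them.
Comparing (forward last k vs required): k=1: T vs A ✗; k=2: AT vs AT ✓; k=3: CAT vs ATC ✗; k=4: ACAT vs ATCC ✗; k=5: CACAT vs ATCCA ✗; k=6: GCACAT vs ATCCAG ✗; k=7: CGCACAT vs ATCCAGA ✗; k=8: CCGCACAT vs ATCCAGAT ✗.
Only k = 2 is perfect, so the longest perfect 3' overlap is 2.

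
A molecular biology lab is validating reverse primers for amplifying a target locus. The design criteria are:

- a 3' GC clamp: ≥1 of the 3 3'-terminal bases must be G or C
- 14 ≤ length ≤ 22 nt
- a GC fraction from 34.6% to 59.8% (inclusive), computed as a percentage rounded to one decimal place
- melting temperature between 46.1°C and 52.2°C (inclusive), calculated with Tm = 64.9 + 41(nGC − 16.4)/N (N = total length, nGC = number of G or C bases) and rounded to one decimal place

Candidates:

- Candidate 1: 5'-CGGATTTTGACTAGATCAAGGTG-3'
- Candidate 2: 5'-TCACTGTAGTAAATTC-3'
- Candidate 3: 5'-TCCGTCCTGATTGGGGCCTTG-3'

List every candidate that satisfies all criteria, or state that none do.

Candidate 1 (23 nt, A=6 T=7 G=7 C=3): 3' end GTG has 2 G/C ✓; length 23, outside 14–22 ✗; GC 10/23 = 43.5% ✓; Tm = 64.9 + 41·(10 − 16.4)/23 = 53.5°C, outside 46.1–52.2°C ✗ — fails.
Candidate 2 (16 nt, A=5 T=6 G=2 C=3): 3' end TTC has 1 G/C ✓; length 16 ✓; GC 5/16 = 31.3%, outside 34.6–59.8% ✗; Tm = 64.9 + 41·(5 − 16.4)/16 = 35.7°C, outside 46.1–52.2°C ✗ — fails.
Candidate 3 (21 nt, A=1 T=7 G=7 C=6): 3' end TTG has 1 G/C ✓; length 21 ✓; GC 13/21 = 61.9%, outside 34.6–59.8% ✗; Tm = 64.9 + 41·(13 − 16.4)/21 = 58.3°C, outside 46.1–52.2°C ✗ — fails.

None of the candidates satisfy all criteria.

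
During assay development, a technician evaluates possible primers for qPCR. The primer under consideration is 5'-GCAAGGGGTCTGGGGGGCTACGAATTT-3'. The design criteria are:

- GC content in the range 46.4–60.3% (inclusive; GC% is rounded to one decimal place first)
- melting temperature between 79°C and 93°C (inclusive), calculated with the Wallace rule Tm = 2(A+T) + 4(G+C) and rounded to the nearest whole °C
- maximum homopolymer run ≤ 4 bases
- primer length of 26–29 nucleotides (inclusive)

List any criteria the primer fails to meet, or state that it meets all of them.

Fails: homopolymer run.

Base counts: A=5, T=6, G=12, C=4 (length 27).
GC content: GC 16/27 = 59.3% ✓
Tm: Tm = 2·11 + 4·16 = 86°C ✓
homopolymer run: longest run = 6, exceeds 4 ✗
length: length 27 ✓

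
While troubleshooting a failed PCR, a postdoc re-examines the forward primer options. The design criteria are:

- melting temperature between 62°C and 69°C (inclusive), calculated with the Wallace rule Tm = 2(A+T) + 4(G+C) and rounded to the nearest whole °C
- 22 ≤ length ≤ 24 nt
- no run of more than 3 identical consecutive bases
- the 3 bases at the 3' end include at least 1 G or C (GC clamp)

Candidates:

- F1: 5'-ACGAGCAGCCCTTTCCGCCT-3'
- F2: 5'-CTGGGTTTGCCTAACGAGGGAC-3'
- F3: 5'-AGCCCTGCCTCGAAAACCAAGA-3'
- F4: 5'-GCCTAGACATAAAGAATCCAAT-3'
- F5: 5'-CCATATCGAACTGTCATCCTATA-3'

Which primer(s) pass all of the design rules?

None of the candidates satisfy all criteria.

F1 (20 nt, A=3 T=4 G=4 C=9): Tm = 2·7 + 4·13 = 66°C ✓; length 20, outside 22–24 ✗; longest run = 3 ✓; 3' end CCT has 2 G/C ✓ — fails.
F2 (22 nt, A=4 T=5 G=8 C=5): Tm = 2·9 + 4·13 = 70°C, outside 62–69°C ✗; length 22 ✓; longest run = 3 ✓; 3' end GAC has 2 G/C ✓ — fails.
F3 (22 nt, A=8 T=2 G=4 C=8): Tm = 2·10 + 4·12 = 68°C ✓; length 22 ✓; longest run = 4, exceeds 3 ✗; 3' end AGA has 1 G/C ✓ — fails.
F4 (22 nt, A=10 T=4 G=3 C=5): Tm = 2·14 + 4·8 = 60°C, outside 62–69°C ✗; length 22 ✓; longest run = 3 ✓; 3' end AAT has 0 G/C, need ≥1 ✗ — fails.
F5 (23 nt, A=7 T=7 G=2 C=7): Tm = 2·14 + 4·9 = 64°C ✓; length 23 ✓; longest run = 2 ✓; 3' end ATA has 0 G/C, need ≥1 ✗ — fails.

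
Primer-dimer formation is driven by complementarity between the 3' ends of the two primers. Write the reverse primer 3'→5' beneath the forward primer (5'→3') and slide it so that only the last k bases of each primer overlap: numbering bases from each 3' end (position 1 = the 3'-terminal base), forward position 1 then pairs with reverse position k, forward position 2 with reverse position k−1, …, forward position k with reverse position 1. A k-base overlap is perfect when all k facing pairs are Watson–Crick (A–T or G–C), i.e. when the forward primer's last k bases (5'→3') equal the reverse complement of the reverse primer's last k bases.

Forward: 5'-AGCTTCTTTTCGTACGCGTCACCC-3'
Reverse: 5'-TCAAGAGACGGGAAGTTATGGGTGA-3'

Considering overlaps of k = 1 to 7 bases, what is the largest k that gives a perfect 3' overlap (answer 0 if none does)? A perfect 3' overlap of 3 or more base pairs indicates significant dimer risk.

Longest perfect overlap: 6 complementary base pairs; significant dimer risk (threshold 3).

Last 7 bases (5'→3') — forward …GTCACCC, reverse …TGGGTGA.
Reverse complement of the reverse primer's last 7 bases: TCACCCA; its first k bases are the reverse complement of the reverse primer's last k bases, so a perfect k-base overlap needs the forward primer's last k bases to equal them.
Comparing (forward last k vs required): k=1: C vs T ✗; k=2: CC vs TC ✗; k=3: CCC vs TCA ✗; k=4: ACCC vs TCAC ✗; k=5: CACCC vs TCACC ✗; k=6: TCACCC vs TCACCC ✓; k=7: GTCACCC vs TCACCCA ✗.
Only k = 6 is perfect, so the longest perfect 3' overlap is 6.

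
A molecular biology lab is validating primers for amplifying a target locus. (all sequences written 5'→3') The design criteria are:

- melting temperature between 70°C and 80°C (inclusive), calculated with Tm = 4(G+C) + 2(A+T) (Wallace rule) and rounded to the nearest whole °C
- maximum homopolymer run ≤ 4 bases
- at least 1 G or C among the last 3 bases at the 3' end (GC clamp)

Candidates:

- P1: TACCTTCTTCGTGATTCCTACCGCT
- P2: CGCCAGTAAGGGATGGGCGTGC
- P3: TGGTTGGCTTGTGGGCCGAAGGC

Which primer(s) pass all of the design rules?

P1 (25 nt, A=3 T=10 G=3 C=9): Tm = 2·13 + 4·12 = 74°C ✓; longest run = 2 ✓; 3' end GCT has 2 G/C ✓ — passes.
P2 (22 nt, A=4 T=3 G=10 C=5): Tm = 2·7 + 4·15 = 74°C ✓; longest run = 3 ✓; 3' end TGC has 2 G/C ✓ — passes.
P3 (23 nt, A=2 T=6 G=11 C=4): Tm = 2·8 + 4·15 = 76°C ✓; longest run = 3 ✓; 3' end GGC has 3 G/C ✓ — passes.

P1, P2 and P3.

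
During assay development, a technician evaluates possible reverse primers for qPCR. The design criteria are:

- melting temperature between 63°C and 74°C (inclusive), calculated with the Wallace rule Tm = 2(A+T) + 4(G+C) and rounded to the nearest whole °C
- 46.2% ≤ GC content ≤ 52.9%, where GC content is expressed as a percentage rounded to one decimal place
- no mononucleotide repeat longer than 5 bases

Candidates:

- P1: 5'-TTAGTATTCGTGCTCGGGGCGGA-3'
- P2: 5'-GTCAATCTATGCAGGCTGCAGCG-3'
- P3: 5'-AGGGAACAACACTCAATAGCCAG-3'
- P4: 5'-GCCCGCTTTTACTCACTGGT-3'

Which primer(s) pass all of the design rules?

P1 (23 nt, A=3 T=7 G=9 C=4): Tm = 2·10 + 4·13 = 72°C ✓; GC 13/23 = 56.5%, outside 46.2–52.9% ✗; longest run = 4 ✓ — fails.
P2 (23 nt, A=5 T=5 G=7 C=6): Tm = 2·10 + 4·13 = 72°C ✓; GC 13/23 = 56.5%, outside 46.2–52.9% ✗; longest run = 2 ✓ — fails.
P3 (23 nt, A=10 T=2 G=5 C=6): Tm = 2·12 + 4·11 = 68°C ✓; GC 11/23 = 47.8% ✓; longest run = 3 ✓ — passes.
P4 (20 nt, A=2 T=7 G=4 C=7): Tm = 2·9 + 4·11 = 62°C, outside 63–74°C ✗; GC 11/20 = 55.0%, outside 46.2–52.9% ✗; longest run = 4 ✓ — fails.

P3 only.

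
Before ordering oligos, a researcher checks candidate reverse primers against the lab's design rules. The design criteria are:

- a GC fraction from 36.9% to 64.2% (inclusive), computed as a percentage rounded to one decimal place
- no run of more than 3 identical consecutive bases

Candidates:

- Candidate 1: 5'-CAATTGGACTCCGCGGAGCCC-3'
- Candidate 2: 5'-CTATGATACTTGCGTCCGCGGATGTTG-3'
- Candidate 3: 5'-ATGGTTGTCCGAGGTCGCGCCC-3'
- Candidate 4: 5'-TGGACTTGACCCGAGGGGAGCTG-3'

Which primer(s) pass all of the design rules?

Candidate 2 only.

Candidate 1 (21 nt, A=4 T=3 G=6 C=8): GC 14/21 = 66.7%, outside 36.9–64.2% ✗; longest run = 3 ✓ — fails.
Candidate 2 (27 nt, A=4 T=9 G=8 C=6): GC 14/27 = 51.9% ✓; longest run = 2 ✓ — passes.
Candidate 3 (22 nt, A=2 T=5 G=8 C=7): GC 15/22 = 68.2%, outside 36.9–64.2% ✗; longest run = 3 ✓ — fails.
Candidate 4 (23 nt, A=4 T=4 G=10 C=5): GC 15/23 = 65.2%, outside 36.9–64.2% ✗; longest run = 4, exceeds 3 ✗ — fails.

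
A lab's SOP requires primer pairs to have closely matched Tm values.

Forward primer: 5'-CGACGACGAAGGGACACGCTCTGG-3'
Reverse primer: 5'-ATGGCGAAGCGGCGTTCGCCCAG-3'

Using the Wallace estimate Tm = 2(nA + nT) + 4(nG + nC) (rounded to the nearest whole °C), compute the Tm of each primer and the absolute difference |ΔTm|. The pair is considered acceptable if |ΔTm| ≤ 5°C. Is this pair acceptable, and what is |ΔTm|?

Forward: A=6 T=2 G=9 C=7 → Tm = 2·8 + 4·16 = 80°C.
Reverse: A=4 T=3 G=9 C=7 → Tm = 2·7 + 4·16 = 78°C.
|ΔTm| = |80 − 78| = 2°C, ≤ 5°C.

|ΔTm| = 2°C; the pair is acceptable.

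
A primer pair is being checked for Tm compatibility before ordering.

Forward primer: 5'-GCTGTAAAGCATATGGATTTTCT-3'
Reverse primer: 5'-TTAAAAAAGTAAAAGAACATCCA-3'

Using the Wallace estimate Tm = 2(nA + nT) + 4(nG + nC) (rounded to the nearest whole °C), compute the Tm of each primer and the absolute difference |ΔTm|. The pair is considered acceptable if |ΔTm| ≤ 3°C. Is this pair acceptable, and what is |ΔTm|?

|ΔTm| = 6°C; the pair is not acceptable.

Forward: A=6 T=9 G=5 C=3 → Tm = 2·15 + 4·8 = 62°C.
Reverse: A=14 T=4 G=2 C=3 → Tm = 2·18 + 4·5 = 56°C.
|ΔTm| = |62 − 56| = 6°C, > 3°C.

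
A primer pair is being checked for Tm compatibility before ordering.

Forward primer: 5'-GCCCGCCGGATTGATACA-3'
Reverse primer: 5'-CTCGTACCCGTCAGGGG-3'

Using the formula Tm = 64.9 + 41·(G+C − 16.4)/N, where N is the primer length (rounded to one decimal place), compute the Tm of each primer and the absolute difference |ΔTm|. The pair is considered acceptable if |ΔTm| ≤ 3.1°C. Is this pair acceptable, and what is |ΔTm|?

Forward: G+C = 11, N = 18 → Tm = 64.9 + 41·(11 − 16.4)/18 = 52.6°C.
Reverse: G+C = 12, N = 17 → Tm = 64.9 + 41·(12 − 16.4)/17 = 54.3°C.
|ΔTm| = |52.6 − 54.3| = 1.7°C, ≤ 3.1°C.

|ΔTm| = 1.7°C; the pair is acceptable.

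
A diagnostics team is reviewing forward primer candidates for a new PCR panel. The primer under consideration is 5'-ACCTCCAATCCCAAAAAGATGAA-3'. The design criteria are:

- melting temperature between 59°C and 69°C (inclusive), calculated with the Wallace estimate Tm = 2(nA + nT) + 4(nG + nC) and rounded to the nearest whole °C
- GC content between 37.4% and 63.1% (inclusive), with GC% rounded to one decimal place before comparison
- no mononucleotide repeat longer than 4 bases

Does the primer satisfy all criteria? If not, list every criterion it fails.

Base counts: A=11, T=3, G=2, C=7 (length 23).
Tm: Tm = 2·14 + 4·9 = 64°C ✓
GC content: GC 9/23 = 39.1% ✓
homopolymer run: longest run = 5, exceeds 4 ✗

Fails: homopolymer run.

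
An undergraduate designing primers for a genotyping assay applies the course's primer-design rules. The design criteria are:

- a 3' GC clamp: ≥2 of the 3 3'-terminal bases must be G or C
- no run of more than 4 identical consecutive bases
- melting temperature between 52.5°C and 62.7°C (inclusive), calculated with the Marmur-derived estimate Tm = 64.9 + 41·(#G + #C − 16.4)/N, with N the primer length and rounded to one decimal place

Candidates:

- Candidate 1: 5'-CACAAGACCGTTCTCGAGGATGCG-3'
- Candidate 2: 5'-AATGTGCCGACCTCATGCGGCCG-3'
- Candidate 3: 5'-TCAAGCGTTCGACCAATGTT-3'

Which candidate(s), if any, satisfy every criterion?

Candidate 1 (24 nt, A=6 T=4 G=7 C=7): 3' end GCG has 3 G/C ✓; longest run = 2 ✓; Tm = 64.9 + 41·(14 − 16.4)/24 = 60.8°C ✓ — passes.
Candidate 2 (23 nt, A=4 T=4 G=7 C=8): 3' end CCG has 3 G/C ✓; longest run = 2 ✓; Tm = 64.9 + 41·(15 − 16.4)/23 = 62.4°C ✓ — passes.
Candidate 3 (20 nt, A=5 T=6 G=4 C=5): 3' end GTT has 1 G/C, need ≥2 ✗; longest run = 2 ✓; Tm = 64.9 + 41·(9 − 16.4)/20 = 49.7°C, outside 52.5–62.7°C ✗ — fails.

Candidate 1 and Candidate 2.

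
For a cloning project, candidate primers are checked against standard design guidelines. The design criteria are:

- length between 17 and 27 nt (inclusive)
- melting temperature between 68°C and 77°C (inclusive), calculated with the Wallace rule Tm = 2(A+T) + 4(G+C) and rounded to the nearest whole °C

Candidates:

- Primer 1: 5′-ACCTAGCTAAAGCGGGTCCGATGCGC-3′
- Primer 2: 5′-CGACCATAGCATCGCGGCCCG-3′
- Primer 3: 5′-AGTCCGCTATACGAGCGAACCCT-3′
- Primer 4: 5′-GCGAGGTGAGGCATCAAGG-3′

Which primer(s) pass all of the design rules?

Primer 2 and Primer 3.

Primer 1 (26 nt, A=6 T=4 G=8 C=8): length 26 ✓; Tm = 2·10 + 4·16 = 84°C, outside 68–77°C ✗ — fails.
Primer 2 (21 nt, A=4 T=2 G=6 C=9): length 21 ✓; Tm = 2·6 + 4·15 = 72°C ✓ — passes.
Primer 3 (23 nt, A=6 T=4 G=5 C=8): length 23 ✓; Tm = 2·10 + 4·13 = 72°C ✓ — passes.
Primer 4 (19 nt, A=5 T=2 G=9 C=3): length 19 ✓; Tm = 2·7 + 4·12 = 62°C, outside 68–77°C ✗ — fails.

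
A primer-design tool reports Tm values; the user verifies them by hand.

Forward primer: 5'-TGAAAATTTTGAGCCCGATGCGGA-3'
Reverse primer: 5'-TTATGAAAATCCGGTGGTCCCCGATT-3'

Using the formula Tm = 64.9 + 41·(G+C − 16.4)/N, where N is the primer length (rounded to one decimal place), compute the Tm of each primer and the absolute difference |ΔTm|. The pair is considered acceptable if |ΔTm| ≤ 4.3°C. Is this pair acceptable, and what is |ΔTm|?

|ΔTm| = 2.3°C; the pair is acceptable.

Forward: G+C = 11, N = 24 → Tm = 64.9 + 41·(11 − 16.4)/24 = 55.7°C.
Reverse: G+C = 12, N = 26 → Tm = 64.9 + 41·(12 − 16.4)/26 = 58.0°C.
|ΔTm| = |55.7 − 58.0| = 2.3°C, ≤ 4.3°C.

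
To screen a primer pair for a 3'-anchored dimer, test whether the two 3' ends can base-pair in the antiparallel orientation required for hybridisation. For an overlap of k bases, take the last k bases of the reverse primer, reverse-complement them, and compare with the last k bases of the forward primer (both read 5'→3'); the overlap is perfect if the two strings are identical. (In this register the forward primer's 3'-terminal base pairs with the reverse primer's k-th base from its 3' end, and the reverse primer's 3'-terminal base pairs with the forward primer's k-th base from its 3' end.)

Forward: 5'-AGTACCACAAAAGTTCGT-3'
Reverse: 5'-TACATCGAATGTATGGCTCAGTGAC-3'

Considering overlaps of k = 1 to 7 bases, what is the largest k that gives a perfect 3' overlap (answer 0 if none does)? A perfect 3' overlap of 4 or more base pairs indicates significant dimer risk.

Last 7 bases (5'→3') — forward …AGTTCGT, reverse …CAGTGAC.
Reverse complement of the reverse primer's last 7 bases: GTCACTG; its first k bases are the reverse complement of the reverse primer's last k bases, so a perfect k-base overlap needs the forward primer's last k bases to equal them.
Comparing (forward last k vs required): k=1: T vs G ✗; k=2: GT vs GT ✓; k=3: CGT vs GTC ✗; k=4: TCGT vs GTCA ✗; k=5: TTCGT vs GTCAC ✗; k=6: GTTCGT vs GTCACT ✗; k=7: AGTTCGT vs GTCACTG ✗.
Only k = 2 is perfect, so the longest perfect 3' overlap is 2.

Longest perfect overlap: 2 complementary base pairs; below the dimer-risk threshold (threshold 4).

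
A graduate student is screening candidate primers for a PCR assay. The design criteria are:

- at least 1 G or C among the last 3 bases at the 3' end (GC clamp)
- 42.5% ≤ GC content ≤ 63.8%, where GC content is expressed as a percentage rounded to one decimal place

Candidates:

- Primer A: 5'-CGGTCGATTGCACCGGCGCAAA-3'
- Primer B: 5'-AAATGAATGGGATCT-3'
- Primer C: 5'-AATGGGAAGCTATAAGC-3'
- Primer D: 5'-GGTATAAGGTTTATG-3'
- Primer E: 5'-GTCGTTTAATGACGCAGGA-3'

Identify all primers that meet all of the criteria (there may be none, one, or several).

Primer E only.

Primer A (22 nt, A=5 T=3 G=7 C=7): 3' end AAA has 0 G/C, need ≥1 ✗; GC 14/22 = 63.6% ✓ — fails.
Primer B (15 nt, A=6 T=4 G=4 C=1): 3' end TCT has 1 G/C ✓; GC 5/15 = 33.3%, outside 42.5–63.8% ✗ — fails.
Primer C (17 nt, A=7 T=3 G=5 C=2): 3' end AGC has 2 G/C ✓; GC 7/17 = 41.2%, outside 42.5–63.8% ✗ — fails.
Primer D (15 nt, A=4 T=6 G=5 C=0): 3' end ATG has 1 G/C ✓; GC 5/15 = 33.3%, outside 42.5–63.8% ✗ — fails.
Primer E (19 nt, A=5 T=5 G=6 C=3): 3' end GGA has 2 G/C ✓; GC 9/19 = 47.4% ✓ — passes.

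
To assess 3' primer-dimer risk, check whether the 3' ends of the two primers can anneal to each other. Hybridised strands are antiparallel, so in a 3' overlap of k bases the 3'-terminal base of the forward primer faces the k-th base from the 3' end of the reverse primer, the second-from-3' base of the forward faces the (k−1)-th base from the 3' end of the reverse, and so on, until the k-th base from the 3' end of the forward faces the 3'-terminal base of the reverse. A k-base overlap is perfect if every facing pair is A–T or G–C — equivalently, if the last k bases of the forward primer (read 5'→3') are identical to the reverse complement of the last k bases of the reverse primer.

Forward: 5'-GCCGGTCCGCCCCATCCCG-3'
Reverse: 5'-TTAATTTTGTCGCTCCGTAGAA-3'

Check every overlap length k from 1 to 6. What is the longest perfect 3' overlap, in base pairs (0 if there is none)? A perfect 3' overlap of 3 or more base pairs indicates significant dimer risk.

Last 6 bases (5'→3') — forward …ATCCCG, reverse …GTAGAA.
Reverse complement of the reverse primer's last 6 bases: TTCTAC; its first k bases are the reverse complement of the reverse primer's last k bases, so a perfect k-base overlap needs the forward primer's last k bases to equal them.
Comparing (forward last k vs required): k=1: G vs T ✗; k=2: CG vs TT ✗; k=3: CCG vs TTC ✗; k=4: CCCG vs TTCT ✗; k=5: TCCCG vs TTCTA ✗; k=6: ATCCCG vs TTCTAC ✗.
No overlap length from 1 to 6 is perfect, so the longest perfect 3' overlap is 0.

Longest perfect overlap: 0 complementary base pairs; below the dimer-risk threshold (threshold 3).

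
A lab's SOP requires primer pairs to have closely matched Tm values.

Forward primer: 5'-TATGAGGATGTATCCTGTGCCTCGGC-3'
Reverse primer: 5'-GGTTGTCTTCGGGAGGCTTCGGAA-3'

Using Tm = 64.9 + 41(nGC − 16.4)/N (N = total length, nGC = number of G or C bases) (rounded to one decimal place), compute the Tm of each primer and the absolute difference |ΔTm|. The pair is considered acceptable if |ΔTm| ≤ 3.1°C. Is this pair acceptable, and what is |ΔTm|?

Forward: G+C = 14, N = 26 → Tm = 64.9 + 41·(14 − 16.4)/26 = 61.1°C.
Reverse: G+C = 14, N = 24 → Tm = 64.9 + 41·(14 − 16.4)/24 = 60.8°C.
|ΔTm| = |61.1 − 60.8| = 0.3°C, ≤ 3.1°C.

|ΔTm| = 0.3°C; the pair is acceptable.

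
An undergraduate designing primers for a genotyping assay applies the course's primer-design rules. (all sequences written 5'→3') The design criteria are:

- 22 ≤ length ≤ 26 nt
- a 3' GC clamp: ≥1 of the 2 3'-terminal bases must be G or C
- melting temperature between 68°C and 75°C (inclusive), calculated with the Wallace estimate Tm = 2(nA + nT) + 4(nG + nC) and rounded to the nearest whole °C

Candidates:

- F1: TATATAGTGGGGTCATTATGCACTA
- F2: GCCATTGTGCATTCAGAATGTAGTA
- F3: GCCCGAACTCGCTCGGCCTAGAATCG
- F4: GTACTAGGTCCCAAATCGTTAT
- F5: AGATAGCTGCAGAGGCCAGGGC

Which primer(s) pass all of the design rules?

F5 only.

F1 (25 nt, A=7 T=9 G=6 C=3): length 25 ✓; 3' end TA has 0 G/C, need ≥1 ✗; Tm = 2·16 + 4·9 = 68°C ✓ — fails.
F2 (25 nt, A=7 T=8 G=6 C=4): length 25 ✓; 3' end TA has 0 G/C, need ≥1 ✗; Tm = 2·15 + 4·10 = 70°C ✓ — fails.
F3 (26 nt, A=5 T=4 G=7 C=10): length 26 ✓; 3' end CG has 2 G/C ✓; Tm = 2·9 + 4·17 = 86°C, outside 68–75°C ✗ — fails.
F4 (22 nt, A=6 T=7 G=4 C=5): length 22 ✓; 3' end AT has 0 G/C, need ≥1 ✗; Tm = 2·13 + 4·9 = 62°C, outside 68–75°C ✗ — fails.
F5 (22 nt, A=6 T=2 G=9 C=5): length 22 ✓; 3' end GC has 2 G/C ✓; Tm = 2·8 + 4·14 = 72°C ✓ — passes.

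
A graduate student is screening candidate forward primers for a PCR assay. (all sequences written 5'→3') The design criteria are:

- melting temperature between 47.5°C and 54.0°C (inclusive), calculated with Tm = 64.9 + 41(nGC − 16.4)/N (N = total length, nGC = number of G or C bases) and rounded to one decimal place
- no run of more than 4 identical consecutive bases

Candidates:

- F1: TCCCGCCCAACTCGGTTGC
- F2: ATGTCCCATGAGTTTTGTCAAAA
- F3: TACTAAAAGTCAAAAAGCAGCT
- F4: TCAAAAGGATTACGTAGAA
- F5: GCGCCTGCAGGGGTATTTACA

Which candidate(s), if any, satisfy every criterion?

F1 (19 nt, A=2 T=4 G=4 C=9): Tm = 64.9 + 41·(13 − 16.4)/19 = 57.6°C, outside 47.5–54.0°C ✗; longest run = 3 ✓ — fails.
F2 (23 nt, A=7 T=8 G=4 C=4): Tm = 64.9 + 41·(8 − 16.4)/23 = 49.9°C ✓; longest run = 4 ✓ — passes.
F3 (22 nt, A=11 T=4 G=3 C=4): Tm = 64.9 + 41·(7 − 16.4)/22 = 47.4°C, outside 47.5–54.0°C ✗; longest run = 5, exceeds 4 ✗ — fails.
F4 (19 nt, A=9 T=4 G=4 C=2): Tm = 64.9 + 41·(6 − 16.4)/19 = 42.5°C, outside 47.5–54.0°C ✗; longest run = 4 ✓ — fails.
F5 (21 nt, A=4 T=5 G=7 C=5): Tm = 64.9 + 41·(12 − 16.4)/21 = 56.3°C, outside 47.5–54.0°C ✗; longest run = 4 ✓ — fails.

F2 only.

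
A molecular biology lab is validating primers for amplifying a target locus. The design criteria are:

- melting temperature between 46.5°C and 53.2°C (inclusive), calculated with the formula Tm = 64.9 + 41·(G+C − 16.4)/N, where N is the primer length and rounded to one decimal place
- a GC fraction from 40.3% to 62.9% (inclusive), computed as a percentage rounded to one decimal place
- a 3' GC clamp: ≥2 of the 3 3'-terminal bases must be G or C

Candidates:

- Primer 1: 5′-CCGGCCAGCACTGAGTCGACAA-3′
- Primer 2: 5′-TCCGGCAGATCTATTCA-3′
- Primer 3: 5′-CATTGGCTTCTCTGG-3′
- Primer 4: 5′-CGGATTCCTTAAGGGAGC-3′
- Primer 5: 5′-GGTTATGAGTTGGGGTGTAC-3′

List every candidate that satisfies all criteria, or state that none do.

Primer 4 only.

Primer 1 (22 nt, A=6 T=2 G=6 C=8): Tm = 64.9 + 41·(14 − 16.4)/22 = 60.4°C, outside 46.5–53.2°C ✗; GC 14/22 = 63.6%, outside 40.3–62.9% ✗; 3' end CAA has 1 G/C, need ≥2 ✗ — fails.
Primer 2 (17 nt, A=4 T=5 G=3 C=5): Tm = 64.9 + 41·(8 − 16.4)/17 = 44.6°C, outside 46.5–53.2°C ✗; GC 8/17 = 47.1% ✓; 3' end TCA has 1 G/C, need ≥2 ✗ — fails.
Primer 3 (15 nt, A=1 T=6 G=4 C=4): Tm = 64.9 + 41·(8 − 16.4)/15 = 41.9°C, outside 46.5–53.2°C ✗; GC 8/15 = 53.3% ✓; 3' end TGG has 2 G/C ✓ — fails.
Primer 4 (18 nt, A=4 T=4 G=6 C=4): Tm = 64.9 + 41·(10 − 16.4)/18 = 50.3°C ✓; GC 10/18 = 55.6% ✓; 3' end AGC has 2 G/C ✓ — passes.
Primer 5 (20 nt, A=3 T=7 G=9 C=1): Tm = 64.9 + 41·(10 − 16.4)/20 = 51.8°C ✓; GC 10/20 = 50.0% ✓; 3' end TAC has 1 G/C, need ≥2 ✗ — fails.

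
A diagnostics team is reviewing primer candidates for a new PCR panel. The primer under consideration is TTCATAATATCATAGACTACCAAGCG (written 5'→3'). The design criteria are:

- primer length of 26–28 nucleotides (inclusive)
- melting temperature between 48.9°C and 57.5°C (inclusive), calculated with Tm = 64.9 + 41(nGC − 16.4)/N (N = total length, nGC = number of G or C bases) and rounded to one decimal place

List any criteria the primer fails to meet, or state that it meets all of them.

Meets all criteria.

Base counts: A=10, T=7, G=3, C=6 (length 26).
length: length 26 ✓
Tm: Tm = 64.9 + 41·(9 − 16.4)/26 = 53.2°C ✓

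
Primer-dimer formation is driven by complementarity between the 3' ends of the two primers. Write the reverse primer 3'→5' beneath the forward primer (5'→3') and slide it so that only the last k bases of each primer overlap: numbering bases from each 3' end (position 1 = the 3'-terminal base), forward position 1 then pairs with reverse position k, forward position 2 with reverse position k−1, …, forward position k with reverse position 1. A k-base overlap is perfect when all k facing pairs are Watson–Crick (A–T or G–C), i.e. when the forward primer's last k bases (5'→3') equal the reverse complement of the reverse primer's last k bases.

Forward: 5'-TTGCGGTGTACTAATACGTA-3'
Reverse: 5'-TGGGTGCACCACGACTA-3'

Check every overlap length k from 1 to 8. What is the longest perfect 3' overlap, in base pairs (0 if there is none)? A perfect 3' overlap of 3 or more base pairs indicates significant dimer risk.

Last 8 bases (5'→3') — forward …AATACGTA, reverse …CACGACTA.
Reverse complement of the reverse primer's last 8 bases: TAGTCGTG; its first k bases are the reverse complement of the reverse primer's last k bases, so a perfect k-base overlap needs the forward primer's last k bases to equal them.
Comparing (forward last k vs required): k=1: A vs T ✗; k=2: TA vs TA ✓; k=3: GTA vs TAG ✗; k=4: CGTA vs TAGT ✗; k=5: ACGTA vs TAGTC ✗; k=6: TACGTA vs TAGTCG ✗; k=7: ATACGTA vs TAGTCGT ✗; k=8: AATACGTA vs TAGTCGTG ✗.
Only k = 2 is perfect, so the longest perfect 3' overlap is 2.

Longest perfect overlap: 2 complementary base pairs; below the dimer-risk threshold (threshold 3).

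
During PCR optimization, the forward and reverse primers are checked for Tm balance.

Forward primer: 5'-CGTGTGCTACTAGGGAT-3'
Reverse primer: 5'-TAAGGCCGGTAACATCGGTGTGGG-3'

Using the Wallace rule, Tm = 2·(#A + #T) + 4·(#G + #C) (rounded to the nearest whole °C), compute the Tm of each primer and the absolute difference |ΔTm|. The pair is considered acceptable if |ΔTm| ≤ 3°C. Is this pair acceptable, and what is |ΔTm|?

|ΔTm| = 24°C; the pair is not acceptable.

Forward: A=3 T=5 G=6 C=3 → Tm = 2·8 + 4·9 = 52°C.
Reverse: A=5 T=5 G=10 C=4 → Tm = 2·10 + 4·14 = 76°C.
|ΔTm| = |52 − 76| = 24°C, > 3°C.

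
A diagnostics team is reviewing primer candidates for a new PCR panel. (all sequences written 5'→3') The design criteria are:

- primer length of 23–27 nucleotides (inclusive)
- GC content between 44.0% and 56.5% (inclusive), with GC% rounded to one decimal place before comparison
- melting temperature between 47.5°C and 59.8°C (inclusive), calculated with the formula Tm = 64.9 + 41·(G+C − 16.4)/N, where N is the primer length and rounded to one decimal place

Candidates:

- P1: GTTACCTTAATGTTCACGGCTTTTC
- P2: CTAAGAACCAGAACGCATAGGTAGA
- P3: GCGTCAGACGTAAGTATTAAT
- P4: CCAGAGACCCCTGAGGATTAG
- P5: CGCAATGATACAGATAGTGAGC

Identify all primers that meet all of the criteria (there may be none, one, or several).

P1 (25 nt, A=4 T=11 G=4 C=6): length 25 ✓; GC 10/25 = 40.0%, outside 44.0–56.5% ✗; Tm = 64.9 + 41·(10 − 16.4)/25 = 54.4°C ✓ — fails.
P2 (25 nt, A=11 T=3 G=6 C=5): length 25 ✓; GC 11/25 = 44.0% ✓; Tm = 64.9 + 41·(11 − 16.4)/25 = 56.0°C ✓ — passes.
P3 (21 nt, A=7 T=6 G=5 C=3): length 21, outside 23–27 ✗; GC 8/21 = 38.1%, outside 44.0–56.5% ✗; Tm = 64.9 + 41·(8 − 16.4)/21 = 48.5°C ✓ — fails.
P4 (21 nt, A=6 T=3 G=6 C=6): length 21, outside 23–27 ✗; GC 12/21 = 57.1%, outside 44.0–56.5% ✗; Tm = 64.9 + 41·(12 − 16.4)/21 = 56.3°C ✓ — fails.
P5 (22 nt, A=8 T=4 G=6 C=4): length 22, outside 23–27 ✗; GC 10/22 = 45.5% ✓; Tm = 64.9 + 41·(10 − 16.4)/22 = 53.0°C ✓ — fails.

P2 only.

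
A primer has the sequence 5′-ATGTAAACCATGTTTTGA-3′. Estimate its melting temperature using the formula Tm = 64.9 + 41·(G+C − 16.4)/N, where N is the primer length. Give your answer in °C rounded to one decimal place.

Base counts: A=6, T=7, G=3, C=2; G+C = 5, N = 18.
Tm = 64.9 + 41·(5 − 16.4)/18 = 64.9 + -467.40/18 = 38.9°C.

38.9°C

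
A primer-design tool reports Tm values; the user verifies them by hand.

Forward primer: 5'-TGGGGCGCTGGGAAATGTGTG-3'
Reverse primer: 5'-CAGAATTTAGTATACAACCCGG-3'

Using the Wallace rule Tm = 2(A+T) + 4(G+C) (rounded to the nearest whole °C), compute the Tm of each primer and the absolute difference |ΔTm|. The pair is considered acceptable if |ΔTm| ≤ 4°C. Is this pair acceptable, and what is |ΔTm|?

|ΔTm| = 6°C; the pair is not acceptable.

Forward: A=3 T=5 G=11 C=2 → Tm = 2·8 + 4·13 = 68°C.
Reverse: A=8 T=5 G=4 C=5 → Tm = 2·13 + 4·9 = 62°C.
|ΔTm| = |68 − 62| = 6°C, > 4°C.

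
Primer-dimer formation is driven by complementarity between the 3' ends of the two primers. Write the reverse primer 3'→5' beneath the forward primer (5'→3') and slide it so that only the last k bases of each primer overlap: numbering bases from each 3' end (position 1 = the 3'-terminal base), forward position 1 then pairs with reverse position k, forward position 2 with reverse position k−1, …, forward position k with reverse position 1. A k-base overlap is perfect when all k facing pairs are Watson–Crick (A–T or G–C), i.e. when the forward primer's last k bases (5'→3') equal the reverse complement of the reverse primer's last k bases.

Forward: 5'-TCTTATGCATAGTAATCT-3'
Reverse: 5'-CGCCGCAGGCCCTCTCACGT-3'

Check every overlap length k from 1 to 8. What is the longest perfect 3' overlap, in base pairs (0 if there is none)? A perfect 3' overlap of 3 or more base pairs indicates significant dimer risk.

Last 8 bases (5'→3') — forward …AGTAATCT, reverse …TCTCACGT.
Reverse complement of the reverse primer's last 8 bases: ACGTGAGA; its first k bases are the reverse complement of the reverse primer's last k bases, so a perfect k-base overlap needs the forward primer's last k bases to equal them.
Comparing (forward last k vs required): k=1: T vs A ✗; k=2: CT vs AC ✗; k=3: TCT vs ACG ✗; k=4: ATCT vs ACGT ✗; k=5: AATCT vs ACGTG ✗; k=6: TAATCT vs ACGTGA ✗; k=7: GTAATCT vs ACGTGAG ✗; k=8: AGTAATCT vs ACGTGAGA ✗.
No overlap length from 1 to 8 is perfect, so the longest perfect 3' overlap is 0.

Longest perfect overlap: 0 complementary base pairs; below the dimer-risk threshold (threshold 3).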